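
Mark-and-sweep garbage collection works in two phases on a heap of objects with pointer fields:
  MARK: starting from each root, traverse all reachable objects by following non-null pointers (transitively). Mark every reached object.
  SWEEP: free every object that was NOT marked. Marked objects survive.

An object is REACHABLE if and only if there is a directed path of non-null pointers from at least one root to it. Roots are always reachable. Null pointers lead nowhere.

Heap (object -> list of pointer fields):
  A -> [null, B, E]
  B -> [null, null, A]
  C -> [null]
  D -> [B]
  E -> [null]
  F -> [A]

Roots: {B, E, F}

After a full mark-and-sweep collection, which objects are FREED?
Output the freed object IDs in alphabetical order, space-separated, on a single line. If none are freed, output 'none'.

Answer: C D

Derivation:
Roots: B E F
Mark B: refs=null null A, marked=B
Mark E: refs=null, marked=B E
Mark F: refs=A, marked=B E F
Mark A: refs=null B E, marked=A B E F
Unmarked (collected): C D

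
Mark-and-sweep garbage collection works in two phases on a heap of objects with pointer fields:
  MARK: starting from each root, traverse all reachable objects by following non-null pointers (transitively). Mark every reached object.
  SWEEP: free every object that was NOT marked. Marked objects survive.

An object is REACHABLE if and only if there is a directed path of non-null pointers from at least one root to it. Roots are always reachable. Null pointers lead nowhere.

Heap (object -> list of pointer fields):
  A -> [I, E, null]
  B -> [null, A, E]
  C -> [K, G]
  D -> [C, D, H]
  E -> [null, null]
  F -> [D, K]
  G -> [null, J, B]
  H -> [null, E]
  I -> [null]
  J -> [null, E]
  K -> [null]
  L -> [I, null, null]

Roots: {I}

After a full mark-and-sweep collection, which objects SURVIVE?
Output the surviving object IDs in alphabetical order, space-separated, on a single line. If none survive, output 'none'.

Answer: I

Derivation:
Roots: I
Mark I: refs=null, marked=I
Unmarked (collected): A B C D E F G H J K L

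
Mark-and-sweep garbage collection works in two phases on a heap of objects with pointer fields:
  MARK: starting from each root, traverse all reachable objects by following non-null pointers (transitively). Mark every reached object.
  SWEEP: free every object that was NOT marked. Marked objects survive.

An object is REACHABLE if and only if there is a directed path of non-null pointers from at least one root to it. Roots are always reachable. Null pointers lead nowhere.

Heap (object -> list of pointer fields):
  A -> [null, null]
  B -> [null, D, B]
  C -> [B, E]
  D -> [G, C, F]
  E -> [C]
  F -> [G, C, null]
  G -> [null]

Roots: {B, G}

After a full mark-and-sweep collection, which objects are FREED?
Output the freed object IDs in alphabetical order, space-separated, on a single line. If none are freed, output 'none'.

Answer: A

Derivation:
Roots: B G
Mark B: refs=null D B, marked=B
Mark G: refs=null, marked=B G
Mark D: refs=G C F, marked=B D G
Mark C: refs=B E, marked=B C D G
Mark F: refs=G C null, marked=B C D F G
Mark E: refs=C, marked=B C D E F G
Unmarked (collected): A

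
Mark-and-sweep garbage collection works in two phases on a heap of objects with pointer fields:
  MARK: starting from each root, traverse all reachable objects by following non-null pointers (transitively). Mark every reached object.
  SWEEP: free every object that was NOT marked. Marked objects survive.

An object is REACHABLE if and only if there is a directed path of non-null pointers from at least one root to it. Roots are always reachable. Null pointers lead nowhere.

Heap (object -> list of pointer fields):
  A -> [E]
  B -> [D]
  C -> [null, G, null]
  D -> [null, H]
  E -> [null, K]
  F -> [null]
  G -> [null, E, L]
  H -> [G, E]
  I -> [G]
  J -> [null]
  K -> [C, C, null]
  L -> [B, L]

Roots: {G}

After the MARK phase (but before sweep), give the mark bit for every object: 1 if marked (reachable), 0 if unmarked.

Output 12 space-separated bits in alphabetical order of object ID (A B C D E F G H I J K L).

Answer: 0 1 1 1 1 0 1 1 0 0 1 1

Derivation:
Roots: G
Mark G: refs=null E L, marked=G
Mark E: refs=null K, marked=E G
Mark L: refs=B L, marked=E G L
Mark K: refs=C C null, marked=E G K L
Mark B: refs=D, marked=B E G K L
Mark C: refs=null G null, marked=B C E G K L
Mark D: refs=null H, marked=B C D E G K L
Mark H: refs=G E, marked=B C D E G H K L
Unmarked (collected): A F I J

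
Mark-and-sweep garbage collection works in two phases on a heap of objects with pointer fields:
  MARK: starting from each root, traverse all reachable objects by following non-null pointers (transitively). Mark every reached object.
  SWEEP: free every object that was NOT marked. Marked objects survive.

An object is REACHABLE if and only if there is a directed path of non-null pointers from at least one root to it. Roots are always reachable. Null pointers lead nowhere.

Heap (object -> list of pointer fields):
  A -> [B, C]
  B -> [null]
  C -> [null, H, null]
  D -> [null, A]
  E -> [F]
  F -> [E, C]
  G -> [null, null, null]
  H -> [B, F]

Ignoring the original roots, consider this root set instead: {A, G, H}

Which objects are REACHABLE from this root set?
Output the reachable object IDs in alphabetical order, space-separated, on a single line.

Roots: A G H
Mark A: refs=B C, marked=A
Mark G: refs=null null null, marked=A G
Mark H: refs=B F, marked=A G H
Mark B: refs=null, marked=A B G H
Mark C: refs=null H null, marked=A B C G H
Mark F: refs=E C, marked=A B C F G H
Mark E: refs=F, marked=A B C E F G H
Unmarked (collected): D

Answer: A B C E F G H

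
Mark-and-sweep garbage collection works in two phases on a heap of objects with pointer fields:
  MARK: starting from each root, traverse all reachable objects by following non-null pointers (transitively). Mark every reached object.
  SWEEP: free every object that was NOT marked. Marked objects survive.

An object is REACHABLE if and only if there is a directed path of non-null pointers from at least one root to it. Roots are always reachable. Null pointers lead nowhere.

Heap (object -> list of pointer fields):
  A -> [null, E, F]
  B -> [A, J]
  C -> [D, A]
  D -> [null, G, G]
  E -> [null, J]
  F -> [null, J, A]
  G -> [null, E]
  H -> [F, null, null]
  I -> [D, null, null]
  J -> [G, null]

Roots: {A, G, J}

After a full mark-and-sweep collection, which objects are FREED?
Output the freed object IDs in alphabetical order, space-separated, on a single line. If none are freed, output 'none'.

Roots: A G J
Mark A: refs=null E F, marked=A
Mark G: refs=null E, marked=A G
Mark J: refs=G null, marked=A G J
Mark E: refs=null J, marked=A E G J
Mark F: refs=null J A, marked=A E F G J
Unmarked (collected): B C D H I

Answer: B C D H I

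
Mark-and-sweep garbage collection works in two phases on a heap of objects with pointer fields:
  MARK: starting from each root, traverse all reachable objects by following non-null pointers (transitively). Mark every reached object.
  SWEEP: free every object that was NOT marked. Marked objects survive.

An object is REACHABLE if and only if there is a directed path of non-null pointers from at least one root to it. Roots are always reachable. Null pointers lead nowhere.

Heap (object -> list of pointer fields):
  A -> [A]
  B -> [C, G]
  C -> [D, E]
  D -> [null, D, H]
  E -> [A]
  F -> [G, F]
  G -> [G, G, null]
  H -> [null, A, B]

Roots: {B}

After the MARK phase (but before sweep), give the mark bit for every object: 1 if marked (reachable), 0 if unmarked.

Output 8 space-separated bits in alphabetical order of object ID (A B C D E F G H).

Answer: 1 1 1 1 1 0 1 1

Derivation:
Roots: B
Mark B: refs=C G, marked=B
Mark C: refs=D E, marked=B C
Mark G: refs=G G null, marked=B C G
Mark D: refs=null D H, marked=B C D G
Mark E: refs=A, marked=B C D E G
Mark H: refs=null A B, marked=B C D E G H
Mark A: refs=A, marked=A B C D E G H
Unmarked (collected): F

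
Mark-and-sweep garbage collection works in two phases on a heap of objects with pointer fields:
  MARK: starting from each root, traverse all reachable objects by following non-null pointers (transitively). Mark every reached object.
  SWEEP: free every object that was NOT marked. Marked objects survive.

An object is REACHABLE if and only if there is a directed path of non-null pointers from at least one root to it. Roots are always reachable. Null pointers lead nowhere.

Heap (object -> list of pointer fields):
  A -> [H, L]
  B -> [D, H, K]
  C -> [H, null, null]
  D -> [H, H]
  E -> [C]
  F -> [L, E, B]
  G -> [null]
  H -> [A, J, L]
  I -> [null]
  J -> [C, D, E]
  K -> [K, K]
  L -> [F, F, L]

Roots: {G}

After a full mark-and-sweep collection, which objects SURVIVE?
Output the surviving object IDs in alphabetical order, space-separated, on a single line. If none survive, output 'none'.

Answer: G

Derivation:
Roots: G
Mark G: refs=null, marked=G
Unmarked (collected): A B C D E F H I J K L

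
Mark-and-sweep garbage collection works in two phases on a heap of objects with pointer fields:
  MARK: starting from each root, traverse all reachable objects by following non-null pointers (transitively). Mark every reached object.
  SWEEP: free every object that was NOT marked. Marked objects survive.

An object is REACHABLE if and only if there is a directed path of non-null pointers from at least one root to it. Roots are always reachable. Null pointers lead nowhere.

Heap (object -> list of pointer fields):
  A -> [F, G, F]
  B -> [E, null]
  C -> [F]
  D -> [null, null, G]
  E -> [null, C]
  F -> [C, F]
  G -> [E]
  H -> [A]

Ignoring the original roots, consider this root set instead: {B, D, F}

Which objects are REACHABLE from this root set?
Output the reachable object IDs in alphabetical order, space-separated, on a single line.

Answer: B C D E F G

Derivation:
Roots: B D F
Mark B: refs=E null, marked=B
Mark D: refs=null null G, marked=B D
Mark F: refs=C F, marked=B D F
Mark E: refs=null C, marked=B D E F
Mark G: refs=E, marked=B D E F G
Mark C: refs=F, marked=B C D E F G
Unmarked (collected): A H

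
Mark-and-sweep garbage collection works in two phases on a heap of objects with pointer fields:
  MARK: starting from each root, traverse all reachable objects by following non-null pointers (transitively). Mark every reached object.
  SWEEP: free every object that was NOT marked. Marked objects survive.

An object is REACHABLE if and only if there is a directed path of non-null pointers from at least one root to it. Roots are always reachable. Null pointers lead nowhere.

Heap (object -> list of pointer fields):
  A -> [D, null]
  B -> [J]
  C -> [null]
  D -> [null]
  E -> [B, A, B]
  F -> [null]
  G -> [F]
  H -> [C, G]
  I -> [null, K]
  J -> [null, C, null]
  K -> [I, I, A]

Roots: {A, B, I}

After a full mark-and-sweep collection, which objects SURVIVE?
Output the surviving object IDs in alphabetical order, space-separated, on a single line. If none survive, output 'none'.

Answer: A B C D I J K

Derivation:
Roots: A B I
Mark A: refs=D null, marked=A
Mark B: refs=J, marked=A B
Mark I: refs=null K, marked=A B I
Mark D: refs=null, marked=A B D I
Mark J: refs=null C null, marked=A B D I J
Mark K: refs=I I A, marked=A B D I J K
Mark C: refs=null, marked=A B C D I J K
Unmarked (collected): E F G H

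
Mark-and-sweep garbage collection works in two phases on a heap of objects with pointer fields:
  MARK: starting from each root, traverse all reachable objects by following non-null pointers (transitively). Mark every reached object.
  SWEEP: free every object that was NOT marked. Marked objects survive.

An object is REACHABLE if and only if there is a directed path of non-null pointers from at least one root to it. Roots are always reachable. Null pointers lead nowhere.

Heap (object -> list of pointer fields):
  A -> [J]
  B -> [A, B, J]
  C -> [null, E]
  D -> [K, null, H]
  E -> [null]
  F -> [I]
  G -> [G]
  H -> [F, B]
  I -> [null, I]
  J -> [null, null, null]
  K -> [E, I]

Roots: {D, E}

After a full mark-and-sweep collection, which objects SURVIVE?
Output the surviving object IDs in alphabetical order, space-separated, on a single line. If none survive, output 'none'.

Roots: D E
Mark D: refs=K null H, marked=D
Mark E: refs=null, marked=D E
Mark K: refs=E I, marked=D E K
Mark H: refs=F B, marked=D E H K
Mark I: refs=null I, marked=D E H I K
Mark F: refs=I, marked=D E F H I K
Mark B: refs=A B J, marked=B D E F H I K
Mark A: refs=J, marked=A B D E F H I K
Mark J: refs=null null null, marked=A B D E F H I J K
Unmarked (collected): C G

Answer: A B D E F H I J K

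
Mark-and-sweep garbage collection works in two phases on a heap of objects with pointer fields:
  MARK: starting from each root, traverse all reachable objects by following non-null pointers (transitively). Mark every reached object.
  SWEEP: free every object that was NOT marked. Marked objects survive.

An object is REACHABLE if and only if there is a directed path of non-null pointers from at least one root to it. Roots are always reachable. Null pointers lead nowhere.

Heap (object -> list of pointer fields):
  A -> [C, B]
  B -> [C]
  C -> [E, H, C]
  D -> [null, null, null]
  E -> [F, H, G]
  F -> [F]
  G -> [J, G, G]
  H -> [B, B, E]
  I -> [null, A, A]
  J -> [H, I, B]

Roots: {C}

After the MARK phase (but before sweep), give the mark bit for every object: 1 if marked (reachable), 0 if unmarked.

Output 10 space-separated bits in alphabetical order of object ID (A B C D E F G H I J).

Roots: C
Mark C: refs=E H C, marked=C
Mark E: refs=F H G, marked=C E
Mark H: refs=B B E, marked=C E H
Mark F: refs=F, marked=C E F H
Mark G: refs=J G G, marked=C E F G H
Mark B: refs=C, marked=B C E F G H
Mark J: refs=H I B, marked=B C E F G H J
Mark I: refs=null A A, marked=B C E F G H I J
Mark A: refs=C B, marked=A B C E F G H I J
Unmarked (collected): D

Answer: 1 1 1 0 1 1 1 1 1 1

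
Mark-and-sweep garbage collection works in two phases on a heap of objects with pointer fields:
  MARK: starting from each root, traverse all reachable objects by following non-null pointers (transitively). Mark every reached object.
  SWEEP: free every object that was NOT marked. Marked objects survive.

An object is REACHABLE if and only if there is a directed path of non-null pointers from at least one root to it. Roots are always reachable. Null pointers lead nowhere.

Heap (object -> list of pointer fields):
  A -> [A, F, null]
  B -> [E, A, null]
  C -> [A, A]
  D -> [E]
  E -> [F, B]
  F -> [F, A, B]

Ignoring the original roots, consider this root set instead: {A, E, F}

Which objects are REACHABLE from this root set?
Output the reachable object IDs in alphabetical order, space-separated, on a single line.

Answer: A B E F

Derivation:
Roots: A E F
Mark A: refs=A F null, marked=A
Mark E: refs=F B, marked=A E
Mark F: refs=F A B, marked=A E F
Mark B: refs=E A null, marked=A B E F
Unmarked (collected): C D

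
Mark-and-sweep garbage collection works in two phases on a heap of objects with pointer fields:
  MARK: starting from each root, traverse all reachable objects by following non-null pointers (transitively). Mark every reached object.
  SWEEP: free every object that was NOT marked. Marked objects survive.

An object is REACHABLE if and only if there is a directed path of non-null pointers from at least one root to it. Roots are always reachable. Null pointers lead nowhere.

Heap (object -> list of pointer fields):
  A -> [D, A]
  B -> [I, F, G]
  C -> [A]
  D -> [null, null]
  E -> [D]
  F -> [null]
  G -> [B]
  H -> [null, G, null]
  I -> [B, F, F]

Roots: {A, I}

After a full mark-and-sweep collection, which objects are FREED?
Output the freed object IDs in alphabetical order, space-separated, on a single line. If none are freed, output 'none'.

Answer: C E H

Derivation:
Roots: A I
Mark A: refs=D A, marked=A
Mark I: refs=B F F, marked=A I
Mark D: refs=null null, marked=A D I
Mark B: refs=I F G, marked=A B D I
Mark F: refs=null, marked=A B D F I
Mark G: refs=B, marked=A B D F G I
Unmarked (collected): C E H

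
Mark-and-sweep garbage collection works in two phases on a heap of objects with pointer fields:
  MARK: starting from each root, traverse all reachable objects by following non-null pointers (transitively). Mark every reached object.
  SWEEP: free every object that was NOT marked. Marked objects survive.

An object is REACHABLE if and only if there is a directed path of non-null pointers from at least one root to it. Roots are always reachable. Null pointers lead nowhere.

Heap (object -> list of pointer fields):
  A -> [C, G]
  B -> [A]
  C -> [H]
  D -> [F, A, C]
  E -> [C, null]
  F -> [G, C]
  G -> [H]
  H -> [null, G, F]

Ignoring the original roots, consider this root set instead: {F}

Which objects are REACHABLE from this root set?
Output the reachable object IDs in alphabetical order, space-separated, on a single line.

Roots: F
Mark F: refs=G C, marked=F
Mark G: refs=H, marked=F G
Mark C: refs=H, marked=C F G
Mark H: refs=null G F, marked=C F G H
Unmarked (collected): A B D E

Answer: C F G H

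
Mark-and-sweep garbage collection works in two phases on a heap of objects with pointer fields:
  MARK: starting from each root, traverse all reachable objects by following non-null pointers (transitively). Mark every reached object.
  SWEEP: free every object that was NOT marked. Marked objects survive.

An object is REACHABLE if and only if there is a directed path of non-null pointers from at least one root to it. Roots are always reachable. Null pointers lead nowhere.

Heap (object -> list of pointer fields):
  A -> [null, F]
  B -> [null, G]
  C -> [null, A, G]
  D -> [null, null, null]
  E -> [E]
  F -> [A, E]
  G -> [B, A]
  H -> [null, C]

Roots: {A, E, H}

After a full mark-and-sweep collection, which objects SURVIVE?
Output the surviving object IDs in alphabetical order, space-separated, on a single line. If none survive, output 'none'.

Answer: A B C E F G H

Derivation:
Roots: A E H
Mark A: refs=null F, marked=A
Mark E: refs=E, marked=A E
Mark H: refs=null C, marked=A E H
Mark F: refs=A E, marked=A E F H
Mark C: refs=null A G, marked=A C E F H
Mark G: refs=B A, marked=A C E F G H
Mark B: refs=null G, marked=A B C E F G H
Unmarked (collected): D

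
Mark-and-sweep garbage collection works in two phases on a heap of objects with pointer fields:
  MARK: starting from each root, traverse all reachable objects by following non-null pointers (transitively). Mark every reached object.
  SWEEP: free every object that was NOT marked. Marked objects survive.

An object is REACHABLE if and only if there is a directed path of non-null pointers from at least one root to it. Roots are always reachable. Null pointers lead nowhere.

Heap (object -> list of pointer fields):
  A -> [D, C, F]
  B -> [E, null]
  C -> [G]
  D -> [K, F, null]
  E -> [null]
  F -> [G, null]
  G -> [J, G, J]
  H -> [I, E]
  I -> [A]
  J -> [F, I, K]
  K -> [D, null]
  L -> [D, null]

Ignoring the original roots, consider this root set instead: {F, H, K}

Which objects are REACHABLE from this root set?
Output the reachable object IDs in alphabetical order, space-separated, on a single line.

Roots: F H K
Mark F: refs=G null, marked=F
Mark H: refs=I E, marked=F H
Mark K: refs=D null, marked=F H K
Mark G: refs=J G J, marked=F G H K
Mark I: refs=A, marked=F G H I K
Mark E: refs=null, marked=E F G H I K
Mark D: refs=K F null, marked=D E F G H I K
Mark J: refs=F I K, marked=D E F G H I J K
Mark A: refs=D C F, marked=A D E F G H I J K
Mark C: refs=G, marked=A C D E F G H I J K
Unmarked (collected): B L

Answer: A C D E F G H I J K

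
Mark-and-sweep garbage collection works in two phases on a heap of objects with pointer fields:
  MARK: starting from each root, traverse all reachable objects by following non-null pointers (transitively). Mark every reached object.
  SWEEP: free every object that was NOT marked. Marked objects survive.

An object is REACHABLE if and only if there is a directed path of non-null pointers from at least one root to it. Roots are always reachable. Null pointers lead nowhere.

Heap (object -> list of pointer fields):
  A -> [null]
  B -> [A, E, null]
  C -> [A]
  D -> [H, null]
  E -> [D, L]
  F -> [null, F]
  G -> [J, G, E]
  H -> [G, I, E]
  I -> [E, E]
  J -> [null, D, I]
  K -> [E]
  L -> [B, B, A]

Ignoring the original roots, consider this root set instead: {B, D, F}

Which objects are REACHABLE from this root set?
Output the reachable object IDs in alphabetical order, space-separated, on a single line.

Roots: B D F
Mark B: refs=A E null, marked=B
Mark D: refs=H null, marked=B D
Mark F: refs=null F, marked=B D F
Mark A: refs=null, marked=A B D F
Mark E: refs=D L, marked=A B D E F
Mark H: refs=G I E, marked=A B D E F H
Mark L: refs=B B A, marked=A B D E F H L
Mark G: refs=J G E, marked=A B D E F G H L
Mark I: refs=E E, marked=A B D E F G H I L
Mark J: refs=null D I, marked=A B D E F G H I J L
Unmarked (collected): C K

Answer: A B D E F G H I J L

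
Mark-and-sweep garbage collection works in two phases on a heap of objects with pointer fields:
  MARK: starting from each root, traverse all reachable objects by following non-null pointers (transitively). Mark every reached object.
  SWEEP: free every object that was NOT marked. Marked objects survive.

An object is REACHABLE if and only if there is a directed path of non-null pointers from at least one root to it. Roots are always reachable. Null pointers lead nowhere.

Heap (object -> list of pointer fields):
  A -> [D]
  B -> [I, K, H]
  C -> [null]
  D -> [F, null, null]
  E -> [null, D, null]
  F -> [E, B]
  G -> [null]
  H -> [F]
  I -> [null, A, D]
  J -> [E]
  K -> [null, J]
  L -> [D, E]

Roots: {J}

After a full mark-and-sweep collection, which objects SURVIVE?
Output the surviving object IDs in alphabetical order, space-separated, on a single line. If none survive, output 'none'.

Answer: A B D E F H I J K

Derivation:
Roots: J
Mark J: refs=E, marked=J
Mark E: refs=null D null, marked=E J
Mark D: refs=F null null, marked=D E J
Mark F: refs=E B, marked=D E F J
Mark B: refs=I K H, marked=B D E F J
Mark I: refs=null A D, marked=B D E F I J
Mark K: refs=null J, marked=B D E F I J K
Mark H: refs=F, marked=B D E F H I J K
Mark A: refs=D, marked=A B D E F H I J K
Unmarked (collected): C G L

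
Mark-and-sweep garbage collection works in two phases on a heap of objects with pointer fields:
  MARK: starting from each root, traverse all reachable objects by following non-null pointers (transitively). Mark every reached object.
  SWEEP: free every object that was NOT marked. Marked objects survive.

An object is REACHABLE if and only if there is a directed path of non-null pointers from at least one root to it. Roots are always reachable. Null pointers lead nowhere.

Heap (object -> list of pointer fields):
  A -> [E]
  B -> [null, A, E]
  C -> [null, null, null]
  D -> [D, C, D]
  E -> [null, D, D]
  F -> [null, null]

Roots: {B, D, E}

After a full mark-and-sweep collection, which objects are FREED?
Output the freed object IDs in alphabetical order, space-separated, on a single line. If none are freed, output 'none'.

Roots: B D E
Mark B: refs=null A E, marked=B
Mark D: refs=D C D, marked=B D
Mark E: refs=null D D, marked=B D E
Mark A: refs=E, marked=A B D E
Mark C: refs=null null null, marked=A B C D E
Unmarked (collected): F

Answer: F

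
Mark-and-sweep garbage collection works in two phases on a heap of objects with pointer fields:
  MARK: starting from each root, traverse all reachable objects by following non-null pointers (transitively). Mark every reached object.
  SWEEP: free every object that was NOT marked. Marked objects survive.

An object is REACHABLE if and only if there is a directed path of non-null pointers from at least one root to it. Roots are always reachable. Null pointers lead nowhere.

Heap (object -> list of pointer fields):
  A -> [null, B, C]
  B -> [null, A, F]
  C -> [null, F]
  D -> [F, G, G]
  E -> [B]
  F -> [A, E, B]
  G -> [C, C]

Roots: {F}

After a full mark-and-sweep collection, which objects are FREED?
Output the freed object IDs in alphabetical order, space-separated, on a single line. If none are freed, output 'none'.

Roots: F
Mark F: refs=A E B, marked=F
Mark A: refs=null B C, marked=A F
Mark E: refs=B, marked=A E F
Mark B: refs=null A F, marked=A B E F
Mark C: refs=null F, marked=A B C E F
Unmarked (collected): D G

Answer: D G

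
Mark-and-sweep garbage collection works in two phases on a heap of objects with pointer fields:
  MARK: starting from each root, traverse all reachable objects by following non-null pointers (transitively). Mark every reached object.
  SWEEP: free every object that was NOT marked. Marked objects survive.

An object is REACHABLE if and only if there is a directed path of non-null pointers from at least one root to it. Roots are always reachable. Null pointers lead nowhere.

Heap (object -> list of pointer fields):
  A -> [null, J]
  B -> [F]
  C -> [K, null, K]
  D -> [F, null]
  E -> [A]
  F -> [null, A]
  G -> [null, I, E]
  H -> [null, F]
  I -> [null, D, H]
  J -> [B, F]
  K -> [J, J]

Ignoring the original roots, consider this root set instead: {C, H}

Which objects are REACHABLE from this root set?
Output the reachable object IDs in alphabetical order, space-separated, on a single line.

Answer: A B C F H J K

Derivation:
Roots: C H
Mark C: refs=K null K, marked=C
Mark H: refs=null F, marked=C H
Mark K: refs=J J, marked=C H K
Mark F: refs=null A, marked=C F H K
Mark J: refs=B F, marked=C F H J K
Mark A: refs=null J, marked=A C F H J K
Mark B: refs=F, marked=A B C F H J K
Unmarked (collected): D E G I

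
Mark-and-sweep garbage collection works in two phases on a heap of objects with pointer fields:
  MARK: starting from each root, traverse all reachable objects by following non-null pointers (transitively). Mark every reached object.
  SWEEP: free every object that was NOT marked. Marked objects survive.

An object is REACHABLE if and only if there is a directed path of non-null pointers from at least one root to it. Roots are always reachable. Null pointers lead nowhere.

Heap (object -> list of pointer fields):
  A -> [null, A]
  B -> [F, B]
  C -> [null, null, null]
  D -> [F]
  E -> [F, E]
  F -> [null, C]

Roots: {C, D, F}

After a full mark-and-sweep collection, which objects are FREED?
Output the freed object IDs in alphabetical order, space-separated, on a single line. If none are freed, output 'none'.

Roots: C D F
Mark C: refs=null null null, marked=C
Mark D: refs=F, marked=C D
Mark F: refs=null C, marked=C D F
Unmarked (collected): A B E

Answer: A B E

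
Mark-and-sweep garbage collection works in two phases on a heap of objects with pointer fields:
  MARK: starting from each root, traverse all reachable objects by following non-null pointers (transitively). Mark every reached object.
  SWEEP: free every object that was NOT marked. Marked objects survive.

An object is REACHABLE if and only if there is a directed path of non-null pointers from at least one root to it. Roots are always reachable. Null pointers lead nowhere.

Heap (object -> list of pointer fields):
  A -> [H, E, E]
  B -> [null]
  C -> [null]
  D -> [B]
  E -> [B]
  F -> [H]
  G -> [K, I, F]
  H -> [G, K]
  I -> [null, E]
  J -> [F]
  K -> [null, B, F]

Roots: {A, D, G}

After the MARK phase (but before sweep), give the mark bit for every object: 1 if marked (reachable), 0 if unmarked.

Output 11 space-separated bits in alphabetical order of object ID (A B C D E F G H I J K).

Answer: 1 1 0 1 1 1 1 1 1 0 1

Derivation:
Roots: A D G
Mark A: refs=H E E, marked=A
Mark D: refs=B, marked=A D
Mark G: refs=K I F, marked=A D G
Mark H: refs=G K, marked=A D G H
Mark E: refs=B, marked=A D E G H
Mark B: refs=null, marked=A B D E G H
Mark K: refs=null B F, marked=A B D E G H K
Mark I: refs=null E, marked=A B D E G H I K
Mark F: refs=H, marked=A B D E F G H I K
Unmarked (collected): C J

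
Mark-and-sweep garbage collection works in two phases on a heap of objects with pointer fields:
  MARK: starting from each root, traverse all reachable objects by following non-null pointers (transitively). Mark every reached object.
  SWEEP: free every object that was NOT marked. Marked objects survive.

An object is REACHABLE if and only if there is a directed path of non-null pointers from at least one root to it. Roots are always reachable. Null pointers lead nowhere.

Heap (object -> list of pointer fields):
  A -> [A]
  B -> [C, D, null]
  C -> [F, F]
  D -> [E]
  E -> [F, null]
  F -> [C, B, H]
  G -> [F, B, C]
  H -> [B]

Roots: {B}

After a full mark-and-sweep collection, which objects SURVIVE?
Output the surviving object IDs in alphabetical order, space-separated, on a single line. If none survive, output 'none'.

Answer: B C D E F H

Derivation:
Roots: B
Mark B: refs=C D null, marked=B
Mark C: refs=F F, marked=B C
Mark D: refs=E, marked=B C D
Mark F: refs=C B H, marked=B C D F
Mark E: refs=F null, marked=B C D E F
Mark H: refs=B, marked=B C D E F H
Unmarked (collected): A G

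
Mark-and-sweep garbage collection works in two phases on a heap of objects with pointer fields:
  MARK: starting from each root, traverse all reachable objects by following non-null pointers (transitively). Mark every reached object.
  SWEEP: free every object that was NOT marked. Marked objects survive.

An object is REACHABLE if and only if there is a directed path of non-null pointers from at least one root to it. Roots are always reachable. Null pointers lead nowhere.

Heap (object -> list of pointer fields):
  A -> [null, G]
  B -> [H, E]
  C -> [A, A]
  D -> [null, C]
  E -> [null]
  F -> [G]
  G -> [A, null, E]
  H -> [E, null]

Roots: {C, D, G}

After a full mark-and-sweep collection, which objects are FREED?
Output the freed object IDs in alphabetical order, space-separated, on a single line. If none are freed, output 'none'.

Roots: C D G
Mark C: refs=A A, marked=C
Mark D: refs=null C, marked=C D
Mark G: refs=A null E, marked=C D G
Mark A: refs=null G, marked=A C D G
Mark E: refs=null, marked=A C D E G
Unmarked (collected): B F H

Answer: B F H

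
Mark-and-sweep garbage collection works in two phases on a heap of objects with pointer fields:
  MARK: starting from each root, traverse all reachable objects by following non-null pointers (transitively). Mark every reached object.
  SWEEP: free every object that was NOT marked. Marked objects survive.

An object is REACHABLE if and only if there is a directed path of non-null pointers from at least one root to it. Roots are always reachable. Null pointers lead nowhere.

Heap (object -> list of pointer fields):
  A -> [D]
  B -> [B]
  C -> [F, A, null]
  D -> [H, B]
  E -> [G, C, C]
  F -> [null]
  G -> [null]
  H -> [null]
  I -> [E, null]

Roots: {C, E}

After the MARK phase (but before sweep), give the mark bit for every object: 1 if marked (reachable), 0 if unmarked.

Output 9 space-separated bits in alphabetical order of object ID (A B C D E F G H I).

Answer: 1 1 1 1 1 1 1 1 0

Derivation:
Roots: C E
Mark C: refs=F A null, marked=C
Mark E: refs=G C C, marked=C E
Mark F: refs=null, marked=C E F
Mark A: refs=D, marked=A C E F
Mark G: refs=null, marked=A C E F G
Mark D: refs=H B, marked=A C D E F G
Mark H: refs=null, marked=A C D E F G H
Mark B: refs=B, marked=A B C D E F G H
Unmarked (collected): I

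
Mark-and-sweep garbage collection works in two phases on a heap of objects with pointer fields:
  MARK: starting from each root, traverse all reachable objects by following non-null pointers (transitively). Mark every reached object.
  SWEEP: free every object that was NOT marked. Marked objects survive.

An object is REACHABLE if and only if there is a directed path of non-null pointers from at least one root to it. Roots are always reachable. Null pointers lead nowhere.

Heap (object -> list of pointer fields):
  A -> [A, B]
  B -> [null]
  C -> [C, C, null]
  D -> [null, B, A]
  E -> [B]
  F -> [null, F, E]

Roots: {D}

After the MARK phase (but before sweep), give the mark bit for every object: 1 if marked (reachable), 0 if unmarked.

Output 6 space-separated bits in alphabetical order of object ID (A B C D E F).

Roots: D
Mark D: refs=null B A, marked=D
Mark B: refs=null, marked=B D
Mark A: refs=A B, marked=A B D
Unmarked (collected): C E F

Answer: 1 1 0 1 0 0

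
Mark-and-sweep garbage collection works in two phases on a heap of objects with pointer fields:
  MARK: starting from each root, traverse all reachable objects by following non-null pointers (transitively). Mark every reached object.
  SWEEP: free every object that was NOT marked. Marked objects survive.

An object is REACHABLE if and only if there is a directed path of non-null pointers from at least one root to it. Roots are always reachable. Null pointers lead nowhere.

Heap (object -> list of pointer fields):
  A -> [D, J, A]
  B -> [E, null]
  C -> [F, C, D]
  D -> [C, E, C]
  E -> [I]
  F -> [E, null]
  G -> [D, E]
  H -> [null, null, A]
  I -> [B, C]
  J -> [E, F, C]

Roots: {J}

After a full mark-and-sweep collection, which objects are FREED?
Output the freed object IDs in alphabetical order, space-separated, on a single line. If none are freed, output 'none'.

Answer: A G H

Derivation:
Roots: J
Mark J: refs=E F C, marked=J
Mark E: refs=I, marked=E J
Mark F: refs=E null, marked=E F J
Mark C: refs=F C D, marked=C E F J
Mark I: refs=B C, marked=C E F I J
Mark D: refs=C E C, marked=C D E F I J
Mark B: refs=E null, marked=B C D E F I J
Unmarked (collected): A G H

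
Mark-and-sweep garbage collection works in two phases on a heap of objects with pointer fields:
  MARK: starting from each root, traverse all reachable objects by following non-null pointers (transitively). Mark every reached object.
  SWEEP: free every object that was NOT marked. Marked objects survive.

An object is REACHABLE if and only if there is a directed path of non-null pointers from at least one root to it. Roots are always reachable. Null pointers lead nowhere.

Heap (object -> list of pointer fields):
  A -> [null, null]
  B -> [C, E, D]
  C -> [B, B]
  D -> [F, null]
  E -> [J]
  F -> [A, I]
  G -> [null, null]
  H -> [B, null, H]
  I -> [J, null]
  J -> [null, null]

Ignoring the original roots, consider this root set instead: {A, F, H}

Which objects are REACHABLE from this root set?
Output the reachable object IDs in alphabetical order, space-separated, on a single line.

Answer: A B C D E F H I J

Derivation:
Roots: A F H
Mark A: refs=null null, marked=A
Mark F: refs=A I, marked=A F
Mark H: refs=B null H, marked=A F H
Mark I: refs=J null, marked=A F H I
Mark B: refs=C E D, marked=A B F H I
Mark J: refs=null null, marked=A B F H I J
Mark C: refs=B B, marked=A B C F H I J
Mark E: refs=J, marked=A B C E F H I J
Mark D: refs=F null, marked=A B C D E F H I J
Unmarked (collected): G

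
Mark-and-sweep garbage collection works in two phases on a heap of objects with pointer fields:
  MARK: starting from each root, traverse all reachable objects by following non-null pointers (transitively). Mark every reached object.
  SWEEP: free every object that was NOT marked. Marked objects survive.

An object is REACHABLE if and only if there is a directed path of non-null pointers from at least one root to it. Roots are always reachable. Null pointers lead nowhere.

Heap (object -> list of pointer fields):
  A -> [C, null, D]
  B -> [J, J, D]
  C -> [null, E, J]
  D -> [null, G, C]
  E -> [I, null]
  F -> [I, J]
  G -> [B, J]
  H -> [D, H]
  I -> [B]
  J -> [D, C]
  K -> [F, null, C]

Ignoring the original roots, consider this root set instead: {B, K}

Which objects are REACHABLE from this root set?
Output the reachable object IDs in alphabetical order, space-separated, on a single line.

Roots: B K
Mark B: refs=J J D, marked=B
Mark K: refs=F null C, marked=B K
Mark J: refs=D C, marked=B J K
Mark D: refs=null G C, marked=B D J K
Mark F: refs=I J, marked=B D F J K
Mark C: refs=null E J, marked=B C D F J K
Mark G: refs=B J, marked=B C D F G J K
Mark I: refs=B, marked=B C D F G I J K
Mark E: refs=I null, marked=B C D E F G I J K
Unmarked (collected): A H

Answer: B C D E F G I J K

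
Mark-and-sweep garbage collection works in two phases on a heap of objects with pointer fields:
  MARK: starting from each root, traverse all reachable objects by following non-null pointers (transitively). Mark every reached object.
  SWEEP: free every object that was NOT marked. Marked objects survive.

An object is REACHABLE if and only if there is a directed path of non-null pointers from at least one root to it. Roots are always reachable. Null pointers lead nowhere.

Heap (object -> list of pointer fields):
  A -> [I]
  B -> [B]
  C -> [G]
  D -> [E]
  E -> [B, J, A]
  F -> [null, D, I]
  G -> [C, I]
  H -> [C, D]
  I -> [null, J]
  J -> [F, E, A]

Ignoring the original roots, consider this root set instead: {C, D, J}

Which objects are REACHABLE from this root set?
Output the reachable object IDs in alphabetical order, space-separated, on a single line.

Answer: A B C D E F G I J

Derivation:
Roots: C D J
Mark C: refs=G, marked=C
Mark D: refs=E, marked=C D
Mark J: refs=F E A, marked=C D J
Mark G: refs=C I, marked=C D G J
Mark E: refs=B J A, marked=C D E G J
Mark F: refs=null D I, marked=C D E F G J
Mark A: refs=I, marked=A C D E F G J
Mark I: refs=null J, marked=A C D E F G I J
Mark B: refs=B, marked=A B C D E F G I J
Unmarked (collected): H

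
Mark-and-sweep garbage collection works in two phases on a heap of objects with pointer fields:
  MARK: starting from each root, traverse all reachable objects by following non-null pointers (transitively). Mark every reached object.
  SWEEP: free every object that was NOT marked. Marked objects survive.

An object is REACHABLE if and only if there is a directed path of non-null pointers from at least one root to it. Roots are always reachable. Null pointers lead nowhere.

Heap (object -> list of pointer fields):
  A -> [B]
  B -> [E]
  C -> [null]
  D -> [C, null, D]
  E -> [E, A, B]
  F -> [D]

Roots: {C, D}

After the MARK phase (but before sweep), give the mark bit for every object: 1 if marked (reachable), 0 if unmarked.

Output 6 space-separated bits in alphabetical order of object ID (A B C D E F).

Answer: 0 0 1 1 0 0

Derivation:
Roots: C D
Mark C: refs=null, marked=C
Mark D: refs=C null D, marked=C D
Unmarked (collected): A B E F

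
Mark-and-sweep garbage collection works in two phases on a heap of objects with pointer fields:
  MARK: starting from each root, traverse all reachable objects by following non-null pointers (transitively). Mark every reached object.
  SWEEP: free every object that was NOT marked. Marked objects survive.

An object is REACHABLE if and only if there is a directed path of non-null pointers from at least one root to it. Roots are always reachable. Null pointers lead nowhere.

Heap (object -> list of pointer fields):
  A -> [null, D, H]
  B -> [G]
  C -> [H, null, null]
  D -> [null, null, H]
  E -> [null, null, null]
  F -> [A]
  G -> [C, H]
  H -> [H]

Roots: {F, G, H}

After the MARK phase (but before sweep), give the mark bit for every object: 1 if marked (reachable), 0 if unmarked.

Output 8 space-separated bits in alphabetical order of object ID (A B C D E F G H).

Roots: F G H
Mark F: refs=A, marked=F
Mark G: refs=C H, marked=F G
Mark H: refs=H, marked=F G H
Mark A: refs=null D H, marked=A F G H
Mark C: refs=H null null, marked=A C F G H
Mark D: refs=null null H, marked=A C D F G H
Unmarked (collected): B E

Answer: 1 0 1 1 0 1 1 1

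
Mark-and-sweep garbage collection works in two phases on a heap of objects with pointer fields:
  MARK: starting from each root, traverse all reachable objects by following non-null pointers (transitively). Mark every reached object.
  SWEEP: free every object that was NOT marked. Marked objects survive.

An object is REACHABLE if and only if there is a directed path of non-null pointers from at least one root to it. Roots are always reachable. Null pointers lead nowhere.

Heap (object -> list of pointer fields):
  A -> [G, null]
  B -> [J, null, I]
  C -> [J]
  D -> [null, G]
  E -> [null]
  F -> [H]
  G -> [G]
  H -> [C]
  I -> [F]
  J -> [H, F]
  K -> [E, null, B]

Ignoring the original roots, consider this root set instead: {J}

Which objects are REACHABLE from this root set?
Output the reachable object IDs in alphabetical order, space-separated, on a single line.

Answer: C F H J

Derivation:
Roots: J
Mark J: refs=H F, marked=J
Mark H: refs=C, marked=H J
Mark F: refs=H, marked=F H J
Mark C: refs=J, marked=C F H J
Unmarked (collected): A B D E G I K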